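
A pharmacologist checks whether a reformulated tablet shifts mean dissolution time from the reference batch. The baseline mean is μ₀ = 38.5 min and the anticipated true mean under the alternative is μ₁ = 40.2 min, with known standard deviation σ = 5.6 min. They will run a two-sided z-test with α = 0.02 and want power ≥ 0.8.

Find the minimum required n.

n = 109

Standardized effect: d = |μ₁ − μ₀| / σ = |40.2 − 38.5| / 5.6 = 0.3036
For power 0.8 need Φ(δ − z_{0.01}) = 0.8, so δ = z_{0.01} + z_{0.20} = 2.326 + 0.842 = 3.168.
(Ignoring the negligible lower-tail rejection probability gives the usual closed-form inversion.)
δ = d·√n ⇒ n = (δ/d)² = (3.168 / 0.3036)² = 108.90.
Rounding up, n = 109.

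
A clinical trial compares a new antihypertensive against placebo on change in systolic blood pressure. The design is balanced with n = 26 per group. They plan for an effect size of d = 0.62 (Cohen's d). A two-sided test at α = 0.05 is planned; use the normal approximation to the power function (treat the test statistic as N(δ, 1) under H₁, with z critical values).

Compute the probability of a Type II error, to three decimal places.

Noncentrality parameter: δ = d·√(n/2) = 0.62 × √(26/2) = 2.2354
Two-sided α = 0.05 → critical value z_{0.025} = 1.960.
Power = Φ(δ − 1.960) + Φ(−δ − 1.960) = Φ(0.275) + Φ(-4.195) = 0.6085 + 0.0000 = 0.6085.
Type II error: β = 1 − power = 1 − 0.6085 = 0.3915.

β ≈ 0.391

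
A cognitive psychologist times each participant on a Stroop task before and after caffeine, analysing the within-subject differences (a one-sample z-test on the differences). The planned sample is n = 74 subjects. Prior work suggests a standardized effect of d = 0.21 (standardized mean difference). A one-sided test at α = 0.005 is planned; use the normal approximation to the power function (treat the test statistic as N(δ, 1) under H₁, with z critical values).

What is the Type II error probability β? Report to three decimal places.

β ≈ 0.779

Noncentrality parameter: δ = d·√n = 0.21 × √74 = 1.8065
Critical value for a one-sided test at α = 0.005: z_α = 2.576.
Power = P(Z > 2.576 − δ) = Φ(-0.769) = 0.2208.
Type II error: β = 1 − power = 1 − 0.2208 = 0.7792.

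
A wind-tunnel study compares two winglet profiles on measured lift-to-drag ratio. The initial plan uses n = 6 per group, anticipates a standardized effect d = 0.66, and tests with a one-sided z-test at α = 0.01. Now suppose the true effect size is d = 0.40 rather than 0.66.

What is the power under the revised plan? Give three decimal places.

Power ≈ 0.051

With d = 0.40: δ = d·√(n/2) = 0.40 × √(6/2) = 0.6928. Critical value z_{0.01} = 2.326.
Revised power = P(Z > 2.326 − δ) = Φ(-1.634) = 0.0512.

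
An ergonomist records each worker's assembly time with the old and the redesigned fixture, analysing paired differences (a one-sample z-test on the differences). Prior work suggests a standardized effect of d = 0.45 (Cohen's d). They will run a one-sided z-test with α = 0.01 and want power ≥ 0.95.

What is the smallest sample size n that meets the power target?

Set Φ(δ − 2.326) = 0.95; then δ − 2.326 = Φ⁻¹(0.95) = 1.645, giving δ = 3.971.
δ = d·√n ⇒ n = (δ/d)² = (3.971 / 0.45)² = 77.88.
Rounding up, n = 78.

n = 78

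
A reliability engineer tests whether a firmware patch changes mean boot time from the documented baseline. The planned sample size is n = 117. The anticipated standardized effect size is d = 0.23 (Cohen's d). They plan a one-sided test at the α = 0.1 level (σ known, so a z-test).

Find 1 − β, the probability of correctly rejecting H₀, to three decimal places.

Noncentrality parameter: δ = d·√n = 0.23 × √117 = 2.4878
Critical value for a one-sided test at α = 0.1: z_α = 1.282.
Power = P(Z > 1.282 − δ) = Φ(1.206) = 0.8861.

Power ≈ 0.886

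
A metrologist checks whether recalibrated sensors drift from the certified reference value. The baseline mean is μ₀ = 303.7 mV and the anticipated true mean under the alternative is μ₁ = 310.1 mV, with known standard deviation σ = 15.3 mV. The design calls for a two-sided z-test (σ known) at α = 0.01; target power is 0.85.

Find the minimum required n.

Standardized effect: d = |μ₁ − μ₀| / σ = |310.1 − 303.7| / 15.3 = 0.4183
Set Φ(δ − 2.576) = 0.85; then δ − 2.576 = Φ⁻¹(0.85) = 1.036, giving δ = 3.612.
(For δ > 0 the lower-tail rejection region contributes negligibly to power, so the one-term inversion is standard.)
δ = d·√n ⇒ n = (δ/d)² = (3.612 / 0.4183)² = 74.57.
Rounding up, n = 75.

n = 75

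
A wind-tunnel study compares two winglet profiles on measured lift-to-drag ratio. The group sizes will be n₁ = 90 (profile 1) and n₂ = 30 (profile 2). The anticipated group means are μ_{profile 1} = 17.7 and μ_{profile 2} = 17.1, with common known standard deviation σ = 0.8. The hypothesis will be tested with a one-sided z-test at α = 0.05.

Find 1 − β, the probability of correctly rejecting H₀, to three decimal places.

Standardized effect: d = |μ_{profile 1} − μ_{profile 2}| / σ = |17.7 − 17.1| / 0.8 = 0.7500
Noncentrality parameter: δ = d / √(1/n₁ + 1/n₂) = 0.7500 / √(1/90 + 1/30) = 3.5576
One-sided α = 0.05 → critical value z_{0.05} = 1.645.
Power = P(Z > 1.645 − δ) = Φ(1.913) = 0.9721.

Power ≈ 0.972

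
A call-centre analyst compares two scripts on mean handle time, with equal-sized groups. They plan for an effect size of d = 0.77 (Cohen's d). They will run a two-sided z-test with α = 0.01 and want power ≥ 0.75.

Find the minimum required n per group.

For power 0.75 need Φ(δ − z_{0.005}) = 0.75, so δ = z_{0.005} + z_{0.25} = 2.576 + 0.674 = 3.250.
(Ignoring the negligible lower-tail rejection probability gives the usual closed-form inversion.)
δ = d·√(n/2) ⇒ n = 2(δ/d)² = 2 × (3.250 / 0.77)² = 35.64.
Rounding up, n = 36 per group.

n = 36 per group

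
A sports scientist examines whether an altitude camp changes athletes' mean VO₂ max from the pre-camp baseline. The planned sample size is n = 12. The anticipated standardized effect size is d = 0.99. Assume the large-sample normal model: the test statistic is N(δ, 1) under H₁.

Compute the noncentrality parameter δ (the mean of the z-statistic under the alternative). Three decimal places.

The noncentrality parameter scales effect size by the design's sample-size factor: δ = d·√n = 0.99 × √12 = 3.4295

δ ≈ 3.429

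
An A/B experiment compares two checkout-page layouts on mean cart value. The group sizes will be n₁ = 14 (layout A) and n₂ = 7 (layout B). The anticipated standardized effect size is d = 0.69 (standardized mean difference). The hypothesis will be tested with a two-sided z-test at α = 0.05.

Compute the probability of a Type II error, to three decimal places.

Noncentrality parameter: δ = d / √(1/n₁ + 1/n₂) = 0.69 / √(1/14 + 1/7) = 1.4906
Two-sided α = 0.05 → critical value z_{0.025} = 1.960.
Power = Φ(δ − 1.960) + Φ(−δ − 1.960) = Φ(-0.469) + Φ(-3.451) = 0.3194 + 0.0003 = 0.3197.
Type II error: β = 1 − power = 1 − 0.3197 = 0.6803.

β ≈ 0.680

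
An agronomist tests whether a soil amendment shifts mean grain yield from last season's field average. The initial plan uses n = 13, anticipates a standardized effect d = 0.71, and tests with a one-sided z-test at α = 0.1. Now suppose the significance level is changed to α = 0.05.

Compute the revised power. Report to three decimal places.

δ = d·√n = 0.71 × √13 = 2.5599 (unchanged). New critical value: z_{0.05} = 1.645.
Revised power = P(Z > 1.645 − δ) = Φ(0.915) = 0.8199.

Power ≈ 0.820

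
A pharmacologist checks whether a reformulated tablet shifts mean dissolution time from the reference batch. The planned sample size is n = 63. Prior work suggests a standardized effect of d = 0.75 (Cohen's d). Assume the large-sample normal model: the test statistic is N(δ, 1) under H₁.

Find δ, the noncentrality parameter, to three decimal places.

The noncentrality parameter scales effect size by the design's sample-size factor: δ = d·√n = 0.75 × √63 = 5.9529

δ ≈ 5.953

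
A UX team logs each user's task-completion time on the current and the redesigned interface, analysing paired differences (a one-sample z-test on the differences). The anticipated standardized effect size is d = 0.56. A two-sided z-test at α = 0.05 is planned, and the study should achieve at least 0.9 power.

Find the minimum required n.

n = 34

For power 0.9 need Φ(δ − z_{0.025}) = 0.9, so δ = z_{0.025} + z_{0.10} = 1.960 + 1.282 = 3.242.
(Ignoring the negligible lower-tail rejection probability gives the usual closed-form inversion.)
δ = d·√n ⇒ n = (δ/d)² = (3.242 / 0.56)² = 33.51.
Round up to the next whole unit.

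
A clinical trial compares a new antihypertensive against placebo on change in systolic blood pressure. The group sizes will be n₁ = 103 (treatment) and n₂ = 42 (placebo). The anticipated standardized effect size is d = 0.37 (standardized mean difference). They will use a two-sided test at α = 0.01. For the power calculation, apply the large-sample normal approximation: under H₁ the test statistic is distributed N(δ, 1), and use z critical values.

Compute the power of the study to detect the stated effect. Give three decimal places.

Power ≈ 0.289

Noncentrality parameter: δ = d / √(1/n₁ + 1/n₂) = 0.37 / √(1/103 + 1/42) = 2.0210
Critical value for a two-sided test at α = 0.01: z_{α/2} = 2.576.
Power = Φ(δ − 2.576) + Φ(−δ − 2.576) = Φ(-0.555) + Φ(-4.597) = 0.2895 + 0.0000 = 0.2895.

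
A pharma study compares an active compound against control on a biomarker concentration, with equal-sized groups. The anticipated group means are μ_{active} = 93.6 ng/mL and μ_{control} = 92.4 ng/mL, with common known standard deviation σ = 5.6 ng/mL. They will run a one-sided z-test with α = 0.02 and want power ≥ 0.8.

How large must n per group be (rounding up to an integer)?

Standardized effect: d = |μ_{active} − μ_{control}| / σ = |93.6 − 92.4| / 5.6 = 0.2143
Set Φ(δ − 2.054) = 0.8; then δ − 2.054 = Φ⁻¹(0.8) = 0.842, giving δ = 2.895.
δ = d·√(n/2) ⇒ n = 2(δ/d)² = 2 × (2.895 / 0.2143)² = 365.13.
Round up to the next whole unit.

n = 366 per group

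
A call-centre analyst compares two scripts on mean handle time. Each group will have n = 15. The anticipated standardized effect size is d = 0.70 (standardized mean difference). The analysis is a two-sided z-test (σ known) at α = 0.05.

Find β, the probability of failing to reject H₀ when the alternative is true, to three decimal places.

β ≈ 0.517

Noncentrality parameter: δ = d·√(n/2) = 0.70 × √(15/2) = 1.9170
Critical value for a two-sided test at α = 0.05: z_{α/2} = 1.960.
Power = Φ(δ − 1.960) + Φ(−δ − 1.960) = Φ(-0.043) + Φ(-3.877) = 0.4829 + 0.0001 = 0.4829.
Type II error: β = 1 − power = 1 − 0.4829 = 0.5171.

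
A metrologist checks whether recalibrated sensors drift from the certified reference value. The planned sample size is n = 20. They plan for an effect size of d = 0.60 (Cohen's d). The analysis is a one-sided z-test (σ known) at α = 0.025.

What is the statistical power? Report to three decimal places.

Noncentrality parameter: δ = d·√n = 0.60 × √20 = 2.6833
One-sided α = 0.025 → critical value z_{0.025} = 1.960.
Power = P(Z > 1.960 − δ) = Φ(0.723) = 0.7653.

Power ≈ 0.765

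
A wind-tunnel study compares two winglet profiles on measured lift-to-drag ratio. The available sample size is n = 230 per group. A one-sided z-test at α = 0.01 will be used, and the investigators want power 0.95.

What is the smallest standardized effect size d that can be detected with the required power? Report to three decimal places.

Required noncentrality: δ = z_{0.01} + z_{0.05} = 2.326 + 1.645 = 3.971.
δ = d·√(n/2) ⇒ d = δ/√(n/2) = 3.971/√(230/2) = 0.3703.

d ≈ 0.370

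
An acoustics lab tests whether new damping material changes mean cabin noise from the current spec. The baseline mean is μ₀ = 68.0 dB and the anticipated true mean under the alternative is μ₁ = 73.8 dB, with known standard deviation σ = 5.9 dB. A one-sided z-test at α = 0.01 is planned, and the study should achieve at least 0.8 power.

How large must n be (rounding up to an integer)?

n = 11

Standardized effect: d = |μ₁ − μ₀| / σ = |73.8 − 68.0| / 5.9 = 0.9831
For power 0.8 need Φ(δ − z_{0.01}) = 0.8, so δ = z_{0.01} + z_{0.20} = 2.326 + 0.842 = 3.168.
δ = d·√n ⇒ n = (δ/d)² = (3.168 / 0.9831)² = 10.39.
Round up to the next whole unit.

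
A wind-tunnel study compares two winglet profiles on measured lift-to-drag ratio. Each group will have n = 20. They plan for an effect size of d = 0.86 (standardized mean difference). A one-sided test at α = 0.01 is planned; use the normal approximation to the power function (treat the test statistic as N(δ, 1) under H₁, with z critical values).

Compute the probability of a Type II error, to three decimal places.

Noncentrality parameter: δ = d·√(n/2) = 0.86 × √(20/2) = 2.7196
One-sided α = 0.01 → critical value z_{0.01} = 2.326.
Power = P(Z > 2.326 − δ) = Φ(0.393) = 0.6529.
Type II error: β = 1 − power = 1 − 0.6529 = 0.3471.

β ≈ 0.347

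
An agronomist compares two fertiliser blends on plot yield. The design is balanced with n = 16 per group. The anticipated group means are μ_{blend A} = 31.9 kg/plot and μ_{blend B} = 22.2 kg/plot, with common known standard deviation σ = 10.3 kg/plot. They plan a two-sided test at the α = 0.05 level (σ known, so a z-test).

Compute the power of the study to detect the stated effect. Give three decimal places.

Power ≈ 0.759

Standardized effect: d = |μ_{blend A} − μ_{blend B}| / σ = |31.9 − 22.2| / 10.3 = 0.9417
Noncentrality parameter: δ = d·√(n/2) = 0.9417 × √(16/2) = 2.6637
Two-sided α = 0.05 → critical value z_{0.025} = 1.960.
Power = Φ(δ − 1.960) + Φ(−δ − 1.960) = Φ(0.704) + Φ(-4.624) = 0.7592 + 0.0000 = 0.7592.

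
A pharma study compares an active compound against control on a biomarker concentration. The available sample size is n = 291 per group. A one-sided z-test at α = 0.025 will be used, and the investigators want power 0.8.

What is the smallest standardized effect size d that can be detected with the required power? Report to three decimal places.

d ≈ 0.232

Need Φ(δ − 1.960) = 0.8, so δ = 1.960 + 0.842 = 2.802.
δ = d·√(n/2) ⇒ d = δ/√(n/2) = 2.802/√(291/2) = 0.2323.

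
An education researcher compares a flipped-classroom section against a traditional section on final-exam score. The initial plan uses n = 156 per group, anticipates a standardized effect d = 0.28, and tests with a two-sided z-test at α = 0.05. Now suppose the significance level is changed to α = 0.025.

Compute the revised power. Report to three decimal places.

Power ≈ 0.592

δ = d·√(n/2) = 0.28 × √(156/2) = 2.4729 (unchanged). New critical value: z_{0.0125} = 2.241.
Revised power = Φ(δ − 2.241) + Φ(−δ − 2.241) = Φ(0.231) + Φ(-4.714) = 0.5915 + 0.0000 = 0.5915.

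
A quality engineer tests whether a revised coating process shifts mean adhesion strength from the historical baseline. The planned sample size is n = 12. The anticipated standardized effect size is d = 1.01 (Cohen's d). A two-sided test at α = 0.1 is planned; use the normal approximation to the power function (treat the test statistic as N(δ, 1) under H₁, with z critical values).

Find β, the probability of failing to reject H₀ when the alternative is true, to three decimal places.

β ≈ 0.032

Noncentrality parameter: δ = d·√n = 1.01 × √12 = 3.4987
Critical value for a two-sided test at α = 0.1: z_{α/2} = 1.645.
Power = Φ(δ − 1.645) + Φ(−δ − 1.645) = Φ(1.854) + Φ(-5.144) = 0.9681 + 0.0000 = 0.9681.
Type II error: β = 1 − power = 1 − 0.9681 = 0.0319.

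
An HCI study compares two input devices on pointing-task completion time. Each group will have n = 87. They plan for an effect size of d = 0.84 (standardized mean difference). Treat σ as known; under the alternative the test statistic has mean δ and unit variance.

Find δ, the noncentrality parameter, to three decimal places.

The noncentrality parameter scales effect size by the design's sample-size factor: δ = d·√(n/2) = 0.84 × √(87/2) = 5.5402

δ ≈ 5.540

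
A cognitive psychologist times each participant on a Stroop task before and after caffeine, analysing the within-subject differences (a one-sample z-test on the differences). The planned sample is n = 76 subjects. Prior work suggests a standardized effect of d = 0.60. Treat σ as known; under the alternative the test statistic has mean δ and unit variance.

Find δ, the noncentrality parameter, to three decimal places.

δ = d·√n = 0.60 × √76 = 5.2307

δ ≈ 5.231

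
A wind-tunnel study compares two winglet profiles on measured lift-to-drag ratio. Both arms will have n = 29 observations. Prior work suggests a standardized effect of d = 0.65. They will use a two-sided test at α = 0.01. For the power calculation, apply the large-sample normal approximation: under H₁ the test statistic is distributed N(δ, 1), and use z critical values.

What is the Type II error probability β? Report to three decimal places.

Noncentrality parameter: δ = d·√(n/2) = 0.65 × √(29/2) = 2.4751
Two-sided α = 0.01 → critical value z_{0.005} = 2.576.
Power = Φ(δ − 2.576) + Φ(−δ − 2.576) = Φ(-0.101) + Φ(-5.051) = 0.4599 + 0.0000 = 0.4599.
Type II error: β = 1 − power = 1 − 0.4599 = 0.5401.

β ≈ 0.540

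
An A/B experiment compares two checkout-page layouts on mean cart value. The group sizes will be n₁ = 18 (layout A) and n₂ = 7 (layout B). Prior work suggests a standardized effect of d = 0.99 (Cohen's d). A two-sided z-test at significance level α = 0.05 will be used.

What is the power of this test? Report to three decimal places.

Noncentrality parameter: δ = d / √(1/n₁ + 1/n₂) = 0.99 / √(1/18 + 1/7) = 2.2225
Two-sided α = 0.05 → critical value z_{0.025} = 1.960.
Power = Φ(δ − 1.960) + Φ(−δ − 1.960) = Φ(0.263) + Φ(-4.183) = 0.6036 + 0.0000 = 0.6036.

Power ≈ 0.604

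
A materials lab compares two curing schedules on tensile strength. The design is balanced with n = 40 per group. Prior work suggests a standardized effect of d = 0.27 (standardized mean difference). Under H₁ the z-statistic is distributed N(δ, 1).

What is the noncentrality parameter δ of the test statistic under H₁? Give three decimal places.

δ ≈ 1.207

The noncentrality parameter scales effect size by the design's sample-size factor: δ = d·√(n/2) = 0.27 × √(40/2) = 1.2075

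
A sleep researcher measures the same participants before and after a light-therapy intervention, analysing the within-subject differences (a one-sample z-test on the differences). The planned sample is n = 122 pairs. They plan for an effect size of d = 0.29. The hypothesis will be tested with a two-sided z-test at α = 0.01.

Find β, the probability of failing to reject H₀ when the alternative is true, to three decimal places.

Noncentrality parameter: δ = d·√n = 0.29 × √122 = 3.2032
Two-sided α = 0.01 → critical value z_{0.005} = 2.576.
Power = Φ(δ − 2.576) + Φ(−δ − 2.576) = Φ(0.627) + Φ(-5.779) = 0.7348 + 0.0000 = 0.7348.
Type II error: β = 1 − power = 1 − 0.7348 = 0.2652.

β ≈ 0.265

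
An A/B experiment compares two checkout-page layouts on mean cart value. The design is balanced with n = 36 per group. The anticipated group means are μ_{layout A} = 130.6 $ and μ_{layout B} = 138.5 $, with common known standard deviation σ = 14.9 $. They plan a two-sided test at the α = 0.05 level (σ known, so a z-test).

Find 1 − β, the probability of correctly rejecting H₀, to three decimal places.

Power ≈ 0.614

Standardized effect: d = |μ_{layout A} − μ_{layout B}| / σ = |130.6 − 138.5| / 14.9 = 0.5302
Noncentrality parameter: δ = d·√(n/2) = 0.5302 × √(36/2) = 2.2495
Two-sided α = 0.05 → critical value z_{0.025} = 1.960.
Power = Φ(δ − 1.960) + Φ(−δ − 1.960) = Φ(0.289) + Φ(-4.209) = 0.6139 + 0.0000 = 0.6139.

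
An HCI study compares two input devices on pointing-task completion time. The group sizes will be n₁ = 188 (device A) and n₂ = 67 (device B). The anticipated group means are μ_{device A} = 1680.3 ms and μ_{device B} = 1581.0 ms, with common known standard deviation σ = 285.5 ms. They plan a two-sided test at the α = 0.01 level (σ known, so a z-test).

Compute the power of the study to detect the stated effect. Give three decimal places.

Standardized effect: d = |μ_{device A} − μ_{device B}| / σ = |1680.3 − 1581.0| / 285.5 = 0.3478
Noncentrality parameter: δ = d / √(1/n₁ + 1/n₂) = 0.3478 / √(1/188 + 1/67) = 2.4445
Two-sided α = 0.01 → critical value z_{0.005} = 2.576.
Power = Φ(δ − 2.576) + Φ(−δ − 2.576) = Φ(-0.131) + Φ(-5.020) = 0.4478 + 0.0000 = 0.4478.

Power ≈ 0.448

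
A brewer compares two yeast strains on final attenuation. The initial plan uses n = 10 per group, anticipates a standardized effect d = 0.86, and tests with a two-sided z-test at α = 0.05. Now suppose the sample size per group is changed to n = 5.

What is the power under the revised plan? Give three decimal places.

With n = 5 per group: δ = d·√(n/2) = 0.86 × √(5/2) = 1.3598. Critical value z_{0.025} = 1.960.
Revised power = Φ(δ − 1.960) + Φ(−δ − 1.960) = Φ(-0.600) + Φ(-3.320) = 0.2742 + 0.0005 = 0.2746.

Power ≈ 0.275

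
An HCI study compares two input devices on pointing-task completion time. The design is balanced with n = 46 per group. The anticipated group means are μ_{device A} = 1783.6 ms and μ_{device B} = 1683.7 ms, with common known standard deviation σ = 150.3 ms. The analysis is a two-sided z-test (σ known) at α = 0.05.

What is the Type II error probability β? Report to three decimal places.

Standardized effect: d = |μ_{device A} − μ_{device B}| / σ = |1783.6 − 1683.7| / 150.3 = 0.6647
Noncentrality parameter: δ = d·√(n/2) = 0.6647 × √(46/2) = 3.1876
Two-sided α = 0.05 → critical value z_{0.025} = 1.960.
Power = Φ(δ − 1.960) + Φ(−δ − 1.960) = Φ(1.228) + Φ(-5.148) = 0.8902 + 0.0000 = 0.8902.
Type II error: β = 1 − power = 1 − 0.8902 = 0.1098.

β ≈ 0.110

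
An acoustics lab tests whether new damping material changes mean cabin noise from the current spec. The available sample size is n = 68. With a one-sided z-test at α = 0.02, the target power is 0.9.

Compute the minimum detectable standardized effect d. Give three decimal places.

Need Φ(δ − 2.054) = 0.9, so δ = 2.054 + 1.282 = 3.335.
δ = d·√n ⇒ d = δ/√n = 3.335/√68 = 0.4045.

d ≈ 0.404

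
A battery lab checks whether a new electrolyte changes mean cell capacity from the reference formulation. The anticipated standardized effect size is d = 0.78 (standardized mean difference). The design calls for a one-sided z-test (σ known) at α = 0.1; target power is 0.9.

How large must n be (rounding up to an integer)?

n = 11

For power 0.9 need Φ(δ − z_{0.1}) = 0.9, so δ = z_{0.1} + z_{0.10} = 1.282 + 1.282 = 2.563.
δ = d·√n ⇒ n = (δ/d)² = (2.563 / 0.78)² = 10.80.
Rounding up, n = 11.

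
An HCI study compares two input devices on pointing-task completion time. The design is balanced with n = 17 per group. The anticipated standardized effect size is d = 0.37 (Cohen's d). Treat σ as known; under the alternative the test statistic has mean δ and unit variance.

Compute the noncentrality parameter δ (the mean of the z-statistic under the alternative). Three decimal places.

The noncentrality parameter scales effect size by the design's sample-size factor: δ = d·√(n/2) = 0.37 × √(17/2) = 1.0787

δ ≈ 1.079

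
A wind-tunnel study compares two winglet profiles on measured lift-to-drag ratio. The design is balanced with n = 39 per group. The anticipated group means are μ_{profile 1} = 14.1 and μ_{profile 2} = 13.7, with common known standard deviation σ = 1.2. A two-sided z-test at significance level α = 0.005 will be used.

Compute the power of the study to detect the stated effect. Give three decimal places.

Power ≈ 0.091

Standardized effect: d = |μ_{profile 1} − μ_{profile 2}| / σ = |14.1 − 13.7| / 1.2 = 0.3333
Noncentrality parameter: δ = d·√(n/2) = 0.3333 × √(39/2) = 1.4720
Two-sided α = 0.005 → critical value z_{0.0025} = 2.807.
Power = Φ(δ − 2.807) + Φ(−δ − 2.807) = Φ(-1.335) + Φ(-4.279) = 0.0909 + 0.0000 = 0.0909.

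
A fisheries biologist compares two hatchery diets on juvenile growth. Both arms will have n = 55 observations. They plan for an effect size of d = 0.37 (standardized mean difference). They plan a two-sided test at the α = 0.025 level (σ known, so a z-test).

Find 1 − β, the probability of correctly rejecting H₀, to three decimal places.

Noncentrality parameter: δ = d·√(n/2) = 0.37 × √(55/2) = 1.9403
Two-sided α = 0.025 → critical value z_{0.0125} = 2.241.
Power = Φ(δ − 2.241) + Φ(−δ − 2.241) = Φ(-0.301) + Φ(-4.182) = 0.3817 + 0.0000 = 0.3817.

Power ≈ 0.382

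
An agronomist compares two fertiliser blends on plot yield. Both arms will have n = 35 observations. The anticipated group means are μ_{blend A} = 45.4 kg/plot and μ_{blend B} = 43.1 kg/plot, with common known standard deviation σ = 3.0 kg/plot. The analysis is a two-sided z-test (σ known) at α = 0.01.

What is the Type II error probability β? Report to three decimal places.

β ≈ 0.264

Standardized effect: d = |μ_{blend A} − μ_{blend B}| / σ = |45.4 − 43.1| / 3.0 = 0.7667
Noncentrality parameter: δ = d·√(n/2) = 0.7667 × √(35/2) = 3.2072
Critical value for a two-sided test at α = 0.01: z_{α/2} = 2.576.
Power = Φ(δ − 2.576) + Φ(−δ − 2.576) = Φ(0.631) + Φ(-5.783) = 0.7361 + 0.0000 = 0.7361.
Type II error: β = 1 − power = 1 − 0.7361 = 0.2639.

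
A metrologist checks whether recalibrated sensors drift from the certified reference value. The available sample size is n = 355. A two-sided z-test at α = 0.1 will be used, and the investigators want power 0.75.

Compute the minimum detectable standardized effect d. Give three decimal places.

d ≈ 0.123

Required noncentrality: δ = z_{0.05} + z_{0.25} = 1.645 + 0.674 = 2.319.
(Lower-tail contribution to power is negligible for δ > 0.)
δ = d·√n ⇒ d = δ/√n = 2.319/√355 = 0.1231.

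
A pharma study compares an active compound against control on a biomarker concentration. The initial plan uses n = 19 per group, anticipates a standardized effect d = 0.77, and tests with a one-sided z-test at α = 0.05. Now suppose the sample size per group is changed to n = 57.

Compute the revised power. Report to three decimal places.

Power ≈ 0.993

With n = 57 per group: δ = d·√(n/2) = 0.77 × √(57/2) = 4.1107. Critical value z_{0.05} = 1.645.
Revised power = Φ(δ − 1.645) = Φ(2.466) = 0.9932.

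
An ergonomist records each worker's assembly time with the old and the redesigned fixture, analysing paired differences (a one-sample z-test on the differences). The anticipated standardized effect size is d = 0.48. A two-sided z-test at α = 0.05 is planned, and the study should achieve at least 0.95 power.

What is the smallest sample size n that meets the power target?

n = 57

For power 0.95 need Φ(δ − z_{0.025}) = 0.95, so δ = z_{0.025} + z_{0.05} = 1.960 + 1.645 = 3.605.
(The Φ(−δ − z_{α/2}) term is vanishingly small for δ > 0 and is dropped in the standard sample-size formula.)
δ = d·√n ⇒ n = (δ/d)² = (3.605 / 0.48)² = 56.40.
Rounding up, n = 57.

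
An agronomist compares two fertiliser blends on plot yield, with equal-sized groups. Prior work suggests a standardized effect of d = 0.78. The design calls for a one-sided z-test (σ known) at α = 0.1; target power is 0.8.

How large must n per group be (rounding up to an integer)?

n = 15 per group

Set Φ(δ − 1.282) = 0.8; then δ − 1.282 = Φ⁻¹(0.8) = 0.842, giving δ = 2.123.
δ = d·√(n/2) ⇒ n = 2(δ/d)² = 2 × (2.123 / 0.78)² = 14.82.
Round up to the next whole unit.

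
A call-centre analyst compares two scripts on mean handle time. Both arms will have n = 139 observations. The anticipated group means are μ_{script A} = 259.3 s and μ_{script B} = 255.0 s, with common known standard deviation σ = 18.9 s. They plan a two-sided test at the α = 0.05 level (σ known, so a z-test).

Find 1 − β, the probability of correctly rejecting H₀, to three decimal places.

Power ≈ 0.475

Standardized effect: d = |μ_{script A} − μ_{script B}| / σ = |259.3 − 255.0| / 18.9 = 0.2275
Noncentrality parameter: δ = d·√(n/2) = 0.2275 × √(139/2) = 1.8967
Critical value for a two-sided test at α = 0.05: z_{α/2} = 1.960.
Power = Φ(δ − 1.960) + Φ(−δ − 1.960) = Φ(-0.063) + Φ(-3.857) = 0.4748 + 0.0001 = 0.4748.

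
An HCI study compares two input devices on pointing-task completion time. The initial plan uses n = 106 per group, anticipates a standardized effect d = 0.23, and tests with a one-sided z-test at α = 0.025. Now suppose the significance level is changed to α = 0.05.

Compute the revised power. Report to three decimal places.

Power ≈ 0.512

δ = d·√(n/2) = 0.23 × √(106/2) = 1.6744 (unchanged). New critical value: z_{0.05} = 1.645.
Revised power = P(Z > 1.645 − δ) = Φ(0.030) = 0.5118.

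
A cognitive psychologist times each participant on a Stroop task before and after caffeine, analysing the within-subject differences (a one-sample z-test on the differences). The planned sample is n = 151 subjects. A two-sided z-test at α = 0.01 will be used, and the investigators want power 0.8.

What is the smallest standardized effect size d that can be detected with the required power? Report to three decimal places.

Required noncentrality: δ = z_{0.005} + z_{0.20} = 2.576 + 0.842 = 3.417.
(The second rejection-region term Φ(−δ − z_{α/2}) is negligible and dropped.)
δ = d·√n ⇒ d = δ/√n = 3.417/√151 = 0.2781.

d ≈ 0.278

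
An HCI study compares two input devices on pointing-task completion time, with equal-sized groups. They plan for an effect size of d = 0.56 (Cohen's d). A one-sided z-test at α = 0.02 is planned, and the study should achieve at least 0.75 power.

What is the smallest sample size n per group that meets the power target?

n = 48 per group

For power 0.75 need Φ(δ − z_{0.02}) = 0.75, so δ = z_{0.02} + z_{0.25} = 2.054 + 0.674 = 2.728.
δ = d·√(n/2) ⇒ n = 2(δ/d)² = 2 × (2.728 / 0.56)² = 47.47.
Round up to the next whole unit.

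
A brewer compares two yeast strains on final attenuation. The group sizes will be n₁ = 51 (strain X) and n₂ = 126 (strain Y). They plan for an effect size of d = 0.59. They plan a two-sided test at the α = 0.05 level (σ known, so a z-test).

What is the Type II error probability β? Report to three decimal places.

β ≈ 0.055

Noncentrality parameter: δ = d / √(1/n₁ + 1/n₂) = 0.59 / √(1/51 + 1/126) = 3.5550
Critical value for a two-sided test at α = 0.05: z_{α/2} = 1.960.
Power = Φ(δ − 1.960) + Φ(−δ − 1.960) = Φ(1.595) + Φ(-5.515) = 0.9446 + 0.0000 = 0.9446.
Type II error: β = 1 − power = 1 − 0.9446 = 0.0554.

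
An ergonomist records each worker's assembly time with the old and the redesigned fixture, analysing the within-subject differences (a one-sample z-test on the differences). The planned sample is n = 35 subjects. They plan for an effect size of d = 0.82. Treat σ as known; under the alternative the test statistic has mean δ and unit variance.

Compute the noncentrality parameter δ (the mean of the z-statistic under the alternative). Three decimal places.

δ ≈ 4.851

The noncentrality parameter scales effect size by the design's sample-size factor: δ = d·√n = 0.82 × √35 = 4.8512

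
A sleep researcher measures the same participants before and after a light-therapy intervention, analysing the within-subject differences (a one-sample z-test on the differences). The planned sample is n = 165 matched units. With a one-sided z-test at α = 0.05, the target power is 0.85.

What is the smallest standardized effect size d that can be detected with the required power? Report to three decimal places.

Required noncentrality: δ = z_{0.05} + z_{0.15} = 1.645 + 1.036 = 2.681.
δ = d·√n ⇒ d = δ/√n = 2.681/√165 = 0.2087.

d ≈ 0.209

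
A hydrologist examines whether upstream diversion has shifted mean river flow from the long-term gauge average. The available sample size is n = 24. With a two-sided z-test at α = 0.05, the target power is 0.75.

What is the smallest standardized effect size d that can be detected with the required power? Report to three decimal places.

Required noncentrality: δ = z_{0.025} + z_{0.25} = 1.960 + 0.674 = 2.634.
(The second rejection-region term Φ(−δ − z_{α/2}) is negligible and dropped.)
δ = d·√n ⇒ d = δ/√n = 2.634/√24 = 0.5378.

d ≈ 0.538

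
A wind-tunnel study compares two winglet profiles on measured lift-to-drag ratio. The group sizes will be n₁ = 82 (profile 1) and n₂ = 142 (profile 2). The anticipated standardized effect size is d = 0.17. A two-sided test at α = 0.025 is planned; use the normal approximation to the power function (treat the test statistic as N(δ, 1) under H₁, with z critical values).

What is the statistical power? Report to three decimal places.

Noncentrality parameter: δ = d / √(1/n₁ + 1/n₂) = 0.17 / √(1/82 + 1/142) = 1.2257
Critical value for a two-sided test at α = 0.025: z_{α/2} = 2.241.
Power = Φ(δ − 2.241) + Φ(−δ − 2.241) = Φ(-1.016) + Φ(-3.467) = 0.1549 + 0.0003 = 0.1551.

Power ≈ 0.155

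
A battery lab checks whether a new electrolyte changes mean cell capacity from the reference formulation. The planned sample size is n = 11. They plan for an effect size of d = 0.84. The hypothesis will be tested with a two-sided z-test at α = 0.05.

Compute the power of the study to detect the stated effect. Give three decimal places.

Power ≈ 0.796

Noncentrality parameter: δ = d·√n = 0.84 × √11 = 2.7860
Two-sided α = 0.05 → critical value z_{0.025} = 1.960.
Power = Φ(δ − 1.960) + Φ(−δ − 1.960) = Φ(0.826) + Φ(-4.746) = 0.7956 + 0.0000 = 0.7956.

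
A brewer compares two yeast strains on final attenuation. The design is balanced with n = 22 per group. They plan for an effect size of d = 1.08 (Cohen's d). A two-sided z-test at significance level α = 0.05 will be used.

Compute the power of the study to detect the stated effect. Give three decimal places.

Noncentrality parameter: δ = d·√(n/2) = 1.08 × √(22/2) = 3.5820
Critical value for a two-sided test at α = 0.05: z_{α/2} = 1.960.
Power = Φ(δ − 1.960) + Φ(−δ − 1.960) = Φ(1.622) + Φ(-5.542) = 0.9476 + 0.0000 = 0.9476.

Power ≈ 0.948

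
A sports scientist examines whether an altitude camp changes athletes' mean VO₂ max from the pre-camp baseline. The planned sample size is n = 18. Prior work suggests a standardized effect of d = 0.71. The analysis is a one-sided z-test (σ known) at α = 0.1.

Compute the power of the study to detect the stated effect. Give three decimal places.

Noncentrality parameter: δ = d·√n = 0.71 × √18 = 3.0123
One-sided α = 0.1 → critical value z_{0.1} = 1.282.
Power = P(Z > 1.282 − δ) = Φ(1.731) = 0.9582.

Power ≈ 0.958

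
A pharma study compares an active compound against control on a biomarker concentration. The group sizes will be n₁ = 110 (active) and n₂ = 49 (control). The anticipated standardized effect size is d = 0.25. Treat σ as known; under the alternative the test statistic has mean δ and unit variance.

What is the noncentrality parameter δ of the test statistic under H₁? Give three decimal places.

δ ≈ 1.456

The noncentrality parameter scales effect size by the design's sample-size factor: δ = d / √(1/n₁ + 1/n₂) = 0.25 / √(1/110 + 1/49) = 1.4556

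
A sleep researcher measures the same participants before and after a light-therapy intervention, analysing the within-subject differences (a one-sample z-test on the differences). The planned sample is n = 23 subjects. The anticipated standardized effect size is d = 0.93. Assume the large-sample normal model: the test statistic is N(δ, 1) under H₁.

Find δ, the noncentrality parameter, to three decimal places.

δ ≈ 4.460

The noncentrality parameter scales effect size by the design's sample-size factor: δ = d·√n = 0.93 × √23 = 4.4601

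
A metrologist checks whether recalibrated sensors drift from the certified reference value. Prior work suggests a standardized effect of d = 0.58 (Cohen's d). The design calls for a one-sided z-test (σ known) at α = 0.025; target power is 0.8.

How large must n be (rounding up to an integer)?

n = 24

Set Φ(δ − 1.960) = 0.8; then δ − 1.960 = Φ⁻¹(0.8) = 0.842, giving δ = 2.802.
δ = d·√n ⇒ n = (δ/d)² = (2.802 / 0.58)² = 23.33.
Round up to the next whole unit.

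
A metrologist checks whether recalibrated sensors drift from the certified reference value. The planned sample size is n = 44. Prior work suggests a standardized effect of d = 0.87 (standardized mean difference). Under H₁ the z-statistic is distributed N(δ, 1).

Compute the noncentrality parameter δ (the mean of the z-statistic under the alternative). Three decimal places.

δ ≈ 5.771

δ = d·√n = 0.87 × √44 = 5.7709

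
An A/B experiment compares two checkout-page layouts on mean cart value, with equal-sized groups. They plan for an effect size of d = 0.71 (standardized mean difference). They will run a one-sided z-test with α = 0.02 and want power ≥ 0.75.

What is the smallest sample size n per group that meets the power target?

For power 0.75 need Φ(δ − z_{0.02}) = 0.75, so δ = z_{0.02} + z_{0.25} = 2.054 + 0.674 = 2.728.
δ = d·√(n/2) ⇒ n = 2(δ/d)² = 2 × (2.728 / 0.71)² = 29.53.
Rounding up, n = 30 per group.

n = 30 per group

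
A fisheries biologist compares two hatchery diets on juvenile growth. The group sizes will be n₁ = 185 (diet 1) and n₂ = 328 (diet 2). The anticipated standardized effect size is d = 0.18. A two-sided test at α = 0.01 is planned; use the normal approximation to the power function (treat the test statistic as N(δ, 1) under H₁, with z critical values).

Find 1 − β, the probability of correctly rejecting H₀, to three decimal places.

Noncentrality parameter: δ = d / √(1/n₁ + 1/n₂) = 0.18 / √(1/185 + 1/328) = 1.9577
Two-sided α = 0.01 → critical value z_{0.005} = 2.576.
Power = Φ(δ − 2.576) + Φ(−δ − 2.576) = Φ(-0.618) + Φ(-4.533) = 0.2682 + 0.0000 = 0.2682.

Power ≈ 0.268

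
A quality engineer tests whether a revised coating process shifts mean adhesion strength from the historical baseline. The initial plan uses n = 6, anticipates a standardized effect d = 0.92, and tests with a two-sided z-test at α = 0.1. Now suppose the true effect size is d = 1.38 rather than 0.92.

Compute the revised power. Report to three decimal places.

Power ≈ 0.959

With d = 1.38: δ = d·√n = 1.38 × √6 = 3.3803. Critical value z_{0.05} = 1.645.
Revised power = Φ(δ − 1.645) + Φ(−δ − 1.645) = Φ(1.735) + Φ(-5.025) = 0.9587 + 0.0000 = 0.9587.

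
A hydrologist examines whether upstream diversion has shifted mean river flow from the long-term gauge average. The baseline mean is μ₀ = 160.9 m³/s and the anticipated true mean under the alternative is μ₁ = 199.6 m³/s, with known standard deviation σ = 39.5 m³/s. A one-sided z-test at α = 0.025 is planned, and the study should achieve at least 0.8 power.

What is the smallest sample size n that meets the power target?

Standardized effect: d = |μ₁ − μ₀| / σ = |199.6 − 160.9| / 39.5 = 0.9797
Set Φ(δ − 1.960) = 0.8; then δ − 1.960 = Φ⁻¹(0.8) = 0.842, giving δ = 2.802.
δ = d·√n ⇒ n = (δ/d)² = (2.802 / 0.9797)² = 8.18.
Rounding up, n = 9.

n = 9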